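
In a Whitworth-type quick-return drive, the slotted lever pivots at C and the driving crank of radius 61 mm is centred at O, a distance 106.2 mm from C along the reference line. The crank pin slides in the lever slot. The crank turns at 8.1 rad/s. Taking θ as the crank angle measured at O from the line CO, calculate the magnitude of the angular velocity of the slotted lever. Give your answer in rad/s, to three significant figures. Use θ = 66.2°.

2.54

ω = 8.1 rad/s
Crank pin A relative to C: A = (d + r cosθ, r sinθ); lever angle φ = atan2(r sinθ, d + r cosθ).
Differentiating tanφ: φ̇ = rω(d cosθ + r)/(d² + r² + 2dr cosθ).
d² + r² + 2dr cosθ = |CA|² = 0.0202279 m²;  d cosθ + r = +0.10386 m.
|ω_lever| = |0.061·8.1·+0.10386| / 0.0202279 = 2.5369 rad/s.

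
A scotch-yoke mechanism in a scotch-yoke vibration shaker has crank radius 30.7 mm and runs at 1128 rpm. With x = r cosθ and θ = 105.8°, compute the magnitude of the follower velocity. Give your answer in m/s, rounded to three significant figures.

3.49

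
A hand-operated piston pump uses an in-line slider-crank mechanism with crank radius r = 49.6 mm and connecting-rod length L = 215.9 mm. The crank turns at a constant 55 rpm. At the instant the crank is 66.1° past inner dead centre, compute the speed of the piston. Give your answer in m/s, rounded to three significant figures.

0.286

ω = 2π·55/60 = 5.76 rad/s
For an in-line slider-crank, x = r cosθ + √(L² − r² sin²θ), so v = −rω sinθ·[1 + r cosθ/√(L² − r² sin²θ)].
With r = 0.0496 m, L = 0.2159 m, θ = 66.1°: √(L² − r² sin²θ) = 0.21108 m.
v = −0.0496·5.76·0.91425·[1 + 0.0496·0.40514/0.21108] = -0.28604 m/s.
|v| = 0.28604 m/s.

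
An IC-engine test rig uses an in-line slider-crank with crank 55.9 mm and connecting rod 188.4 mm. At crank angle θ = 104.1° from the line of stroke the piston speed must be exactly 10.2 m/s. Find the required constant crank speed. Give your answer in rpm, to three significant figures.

For an in-line slider-crank, |v_piston| = rω|sinθ|·[1 + r cosθ/√(L² − r² sin²θ)].
With r = 0.0559 m, L = 0.1884 m, θ = 104.1°: the bracketed kinematic factor |dx/dθ| = 0.050124 m.
ω = v/|dx/dθ| = 10.2/0.050124 = 203.5 rad/s.
N = 60ω/(2π) = 1943.2 rpm.

1940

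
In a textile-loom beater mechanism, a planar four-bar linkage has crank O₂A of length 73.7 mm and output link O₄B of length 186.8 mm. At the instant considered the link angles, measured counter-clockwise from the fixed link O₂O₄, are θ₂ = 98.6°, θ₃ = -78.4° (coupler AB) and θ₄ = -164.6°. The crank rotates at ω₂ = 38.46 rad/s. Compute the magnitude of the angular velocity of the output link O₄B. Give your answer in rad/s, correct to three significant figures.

ω₂ = 38.46 rad/s
Differentiating the loop-closure r₂e^{iθ₂}+r₃e^{iθ₃}=r₁+r₄e^{iθ₄} gives r₂ω₂e^{iθ₂}+r₃ω₃e^{iθ₃}=r₄ω₄e^{iθ₄}.
Eliminating the other unknown: ω₄ = r₂ω₂ sin(θ₂−θ₃) / [r₄ sin(θ₄−θ₃)].
Numerator sine = +0.05234; denominator sine = -0.99780.
Result = 0.0737·38.46·(+0.05234) / (0.1868·(-0.99780)) = -0.7959 rad/s; magnitude 0.7959 rad/s.

0.796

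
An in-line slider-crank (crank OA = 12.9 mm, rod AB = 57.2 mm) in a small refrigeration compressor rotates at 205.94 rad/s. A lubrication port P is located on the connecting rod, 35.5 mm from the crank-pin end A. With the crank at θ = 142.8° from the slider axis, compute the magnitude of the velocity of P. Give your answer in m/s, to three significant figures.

1.64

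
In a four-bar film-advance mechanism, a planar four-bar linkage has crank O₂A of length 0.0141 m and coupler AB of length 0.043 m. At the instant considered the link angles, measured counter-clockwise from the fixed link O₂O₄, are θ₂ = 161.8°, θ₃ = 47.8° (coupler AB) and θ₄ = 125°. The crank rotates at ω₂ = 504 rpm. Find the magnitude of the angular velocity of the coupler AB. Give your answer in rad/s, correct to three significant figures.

10.6

ω₂ = 52.78 rad/s (from 504 rpm).
Differentiating the loop-closure r₂e^{iθ₂}+r₃e^{iθ₃}=r₁+r₄e^{iθ₄} gives r₂ω₂e^{iθ₂}+r₃ω₃e^{iθ₃}=r₄ω₄e^{iθ₄}.
Eliminating the other unknown: ω₃ = r₂ω₂ sin(θ₄−θ₂) / [r₃ sin(θ₃−θ₄)].
Numerator sine = -0.59902; denominator sine = -0.97515.
Result = 0.0141·52.78·(-0.59902) / (0.043·(-0.97515)) = +10.631 rad/s; magnitude 10.631 rad/s.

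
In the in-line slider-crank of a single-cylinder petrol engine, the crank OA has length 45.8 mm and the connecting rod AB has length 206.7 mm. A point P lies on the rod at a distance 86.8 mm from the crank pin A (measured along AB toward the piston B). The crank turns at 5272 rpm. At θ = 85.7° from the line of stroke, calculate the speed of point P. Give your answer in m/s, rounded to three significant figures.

25.4

ω = 552.1 rad/s.  Crank-pin speed |V_A| = rω = 25.285 m/s, perpendicular to OA.
Rod angle: sinφ = −(r/L) sinθ ⇒ φ = -12.765°; ω_rod = −rω cosθ/√(L²−r²sin²θ) = -9.4045 rad/s.
V_P = V_A + ω_rod × AP, with AP = 0.0868 m along the rod.
Components: V_Px = −rω sinθ − a·ω_rod·sinφ = -25.395 m/s;  V_Py = rω cosθ + a·ω_rod·cosφ = +1.0997 m/s.
|V_P| = √(V_Px² + V_Py²) = 25.418 m/s.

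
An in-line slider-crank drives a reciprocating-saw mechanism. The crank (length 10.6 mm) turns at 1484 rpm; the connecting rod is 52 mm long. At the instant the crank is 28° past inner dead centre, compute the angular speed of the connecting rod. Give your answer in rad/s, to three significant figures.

ω = 155.4 rad/s (converted from 1484 rpm).
The rod makes angle φ with the slider axis where L sinφ = r sinθ; differentiating, L cosφ·φ̇ = r ω cosθ.
L cosφ = √(L² − r² sin²θ) = 0.051761 m.
|ω_rod| = r ω |cosθ| / √(L² − r² sin²θ) = 0.0106·155.4·0.88295/0.051761 = 28.099 rad/s.

28.1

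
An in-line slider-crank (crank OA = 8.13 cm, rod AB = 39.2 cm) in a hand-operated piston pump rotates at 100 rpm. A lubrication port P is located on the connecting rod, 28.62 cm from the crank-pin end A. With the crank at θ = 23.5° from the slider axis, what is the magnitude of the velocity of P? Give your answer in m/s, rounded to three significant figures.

ω = 10.47 rad/s.  Crank-pin speed |V_A| = rω = 0.85137 m/s, perpendicular to OA.
Rod angle: sinφ = −(r/L) sinθ ⇒ φ = -4.744°; ω_rod = −rω cosθ/√(L²−r²sin²θ) = -1.9986 rad/s.
V_P = V_A + ω_rod × AP, with AP = 0.2862 m along the rod.
Components: V_Px = −rω sinθ − a·ω_rod·sinφ = -0.38679 m/s;  V_Py = rω cosθ + a·ω_rod·cosφ = +0.21073 m/s.
|V_P| = √(V_Px² + V_Py²) = 0.44047 m/s.

0.440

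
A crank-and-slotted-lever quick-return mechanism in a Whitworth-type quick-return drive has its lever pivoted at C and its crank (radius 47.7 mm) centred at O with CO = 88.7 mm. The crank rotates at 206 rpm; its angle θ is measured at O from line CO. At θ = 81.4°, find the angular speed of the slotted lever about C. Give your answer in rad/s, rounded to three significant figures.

ω = 21.57 rad/s (from 206 rpm).
Crank pin A relative to C: A = (d + r cosθ, r sinθ); lever angle φ = atan2(r sinθ, d + r cosθ).
Differentiating tanφ: φ̇ = rω(d cosθ + r)/(d² + r² + 2dr cosθ).
d² + r² + 2dr cosθ = |CA|² = 0.0114083 m²;  d cosθ + r = +0.060964 m.
|ω_lever| = |0.0477·21.57·+0.060964| / 0.0114083 = 5.4987 rad/s.

5.50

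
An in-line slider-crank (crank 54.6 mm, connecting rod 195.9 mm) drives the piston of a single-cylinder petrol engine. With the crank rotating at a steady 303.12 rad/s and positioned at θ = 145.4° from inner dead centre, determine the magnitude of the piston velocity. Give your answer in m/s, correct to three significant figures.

ω = 303.1 rad/s
For an in-line slider-crank, x = r cosθ + √(L² − r² sin²θ), so v = −rω sinθ·[1 + r cosθ/√(L² − r² sin²θ)].
With r = 0.0546 m, L = 0.1959 m, θ = 145.4°: √(L² − r² sin²θ) = 0.19343 m.
v = −0.0546·303.1·0.56784·[1 + 0.0546·-0.82314/0.19343] = -7.2144 m/s.
|v| = 7.2144 m/s.

7.21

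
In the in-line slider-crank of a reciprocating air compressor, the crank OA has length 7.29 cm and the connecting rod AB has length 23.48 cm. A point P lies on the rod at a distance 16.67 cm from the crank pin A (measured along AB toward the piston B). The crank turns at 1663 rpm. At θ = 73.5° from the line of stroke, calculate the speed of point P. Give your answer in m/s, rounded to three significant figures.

13.0

ω = 174.1 rad/s.  Crank-pin speed |V_A| = rω = 12.695 m/s, perpendicular to OA.
Rod angle: sinφ = −(r/L) sinθ ⇒ φ = -17.319°; ω_rod = −rω cosθ/√(L²−r²sin²θ) = -16.086 rad/s.
V_P = V_A + ω_rod × AP, with AP = 0.1667 m along the rod.
Components: V_Px = −rω sinθ − a·ω_rod·sinφ = -12.971 m/s;  V_Py = rω cosθ + a·ω_rod·cosφ = +1.0458 m/s.
|V_P| = √(V_Px² + V_Py²) = 13.013 m/s.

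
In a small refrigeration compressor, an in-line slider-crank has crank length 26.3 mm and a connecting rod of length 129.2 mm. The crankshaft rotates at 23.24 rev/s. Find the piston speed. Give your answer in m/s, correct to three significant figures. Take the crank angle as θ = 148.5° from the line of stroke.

ω = 2π·23.2 = 146 rad/s
For an in-line slider-crank, x = r cosθ + √(L² − r² sin²θ), so v = −rω sinθ·[1 + r cosθ/√(L² − r² sin²θ)].
With r = 0.0263 m, L = 0.1292 m, θ = 148.5°: √(L² − r² sin²θ) = 0.12847 m.
v = −0.0263·146·0.52250·[1 + 0.0263·-0.85264/0.12847] = -1.6563 m/s.
|v| = 1.6563 m/s.

1.66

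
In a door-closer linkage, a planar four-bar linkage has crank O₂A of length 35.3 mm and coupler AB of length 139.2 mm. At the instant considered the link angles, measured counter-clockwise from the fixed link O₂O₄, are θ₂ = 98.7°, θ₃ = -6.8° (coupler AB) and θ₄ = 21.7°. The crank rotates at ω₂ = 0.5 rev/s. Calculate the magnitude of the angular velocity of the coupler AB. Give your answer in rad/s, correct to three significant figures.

ω₂ = 3.142 rad/s (from 0.5 rev/s).
Differentiating the loop-closure r₂e^{iθ₂}+r₃e^{iθ₃}=r₁+r₄e^{iθ₄} gives r₂ω₂e^{iθ₂}+r₃ω₃e^{iθ₃}=r₄ω₄e^{iθ₄}.
Eliminating the other unknown: ω₃ = r₂ω₂ sin(θ₄−θ₂) / [r₃ sin(θ₃−θ₄)].
Numerator sine = -0.97437; denominator sine = -0.47716.
Result = 0.0353·3.142·(-0.97437) / (0.1392·(-0.47716)) = +1.6268 rad/s; magnitude 1.6268 rad/s.

1.63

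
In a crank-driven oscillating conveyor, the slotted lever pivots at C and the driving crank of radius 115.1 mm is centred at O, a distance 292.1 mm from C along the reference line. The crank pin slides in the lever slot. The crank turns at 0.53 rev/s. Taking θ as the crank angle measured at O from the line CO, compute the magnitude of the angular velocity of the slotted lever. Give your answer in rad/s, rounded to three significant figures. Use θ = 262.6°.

0.330

ω = 3.33 rad/s (from 0.53 rev/s).
Crank pin A relative to C: A = (d + r cosθ, r sinθ); lever angle φ = atan2(r sinθ, d + r cosθ).
Differentiating tanφ: φ̇ = rω(d cosθ + r)/(d² + r² + 2dr cosθ).
d² + r² + 2dr cosθ = |CA|² = 0.08991 m²;  d cosθ + r = +0.077479 m.
|ω_lever| = |0.1151·3.33·+0.077479| / 0.08991 = 0.3303 rad/s.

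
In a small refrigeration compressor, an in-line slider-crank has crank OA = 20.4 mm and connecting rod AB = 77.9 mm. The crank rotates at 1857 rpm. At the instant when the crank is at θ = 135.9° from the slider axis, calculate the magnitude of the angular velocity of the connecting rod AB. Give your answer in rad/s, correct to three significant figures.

37.2

ω = 194.5 rad/s (converted from 1857 rpm).
The rod makes angle φ with the slider axis where L sinφ = r sinθ; differentiating, L cosφ·φ̇ = r ω cosθ.
L cosφ = √(L² − r² sin²θ) = 0.076595 m.
|ω_rod| = r ω |cosθ| / √(L² − r² sin²θ) = 0.0204·194.5·0.71813/0.076595 = 37.194 rad/s.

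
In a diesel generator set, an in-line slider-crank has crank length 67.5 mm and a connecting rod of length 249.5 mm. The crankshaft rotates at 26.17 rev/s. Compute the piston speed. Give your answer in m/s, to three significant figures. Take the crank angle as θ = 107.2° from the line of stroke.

9.72

ω = 2π·26.2 = 164.4 rad/s
For an in-line slider-crank, x = r cosθ + √(L² − r² sin²θ), so v = −rω sinθ·[1 + r cosθ/√(L² − r² sin²θ)].
With r = 0.0675 m, L = 0.2495 m, θ = 107.2°: √(L² − r² sin²θ) = 0.24102 m.
v = −0.0675·164.4·0.95528·[1 + 0.0675·-0.29571/0.24102] = -9.7247 m/s.
|v| = 9.7247 m/s.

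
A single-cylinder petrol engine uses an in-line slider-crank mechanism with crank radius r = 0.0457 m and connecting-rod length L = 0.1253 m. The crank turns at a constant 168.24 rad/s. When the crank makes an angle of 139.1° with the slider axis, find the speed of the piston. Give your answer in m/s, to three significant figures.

3.60

ω = 168.2 rad/s
For an in-line slider-crank, x = r cosθ + √(L² − r² sin²θ), so v = −rω sinθ·[1 + r cosθ/√(L² − r² sin²θ)].
With r = 0.0457 m, L = 0.1253 m, θ = 139.1°: √(L² − r² sin²θ) = 0.12167 m.
v = −0.0457·168.2·0.65474·[1 + 0.0457·-0.75585/0.12167] = -3.6049 m/s.
|v| = 3.6049 m/s.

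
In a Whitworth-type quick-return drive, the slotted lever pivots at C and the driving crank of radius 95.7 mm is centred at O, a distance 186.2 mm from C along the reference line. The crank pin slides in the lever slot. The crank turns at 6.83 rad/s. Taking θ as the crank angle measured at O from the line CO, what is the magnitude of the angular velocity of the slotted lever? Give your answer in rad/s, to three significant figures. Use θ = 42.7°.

ω = 6.83 rad/s
Crank pin A relative to C: A = (d + r cosθ, r sinθ); lever angle φ = atan2(r sinθ, d + r cosθ).
Differentiating tanφ: φ̇ = rω(d cosθ + r)/(d² + r² + 2dr cosθ).
d² + r² + 2dr cosθ = |CA|² = 0.0700203 m²;  d cosθ + r = +0.23254 m.
|ω_lever| = |0.0957·6.83·+0.23254| / 0.0700203 = 2.1707 rad/s.

2.17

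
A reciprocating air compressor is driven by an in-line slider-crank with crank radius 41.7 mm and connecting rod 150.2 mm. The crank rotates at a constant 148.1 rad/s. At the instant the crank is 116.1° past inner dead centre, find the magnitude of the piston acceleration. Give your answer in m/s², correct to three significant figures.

560

ω = 148.1 rad/s
x(θ) = r cosθ + √(L² − r² sin²θ); with ω constant, a = ω²·d²x/dθ².
d²x/dθ² = −r cosθ − r²(cos2θ)/√u − r⁴ sin²2θ/(4u^{3/2}),  u = L² − r² sin²θ = 0.0211577 m².
Substituting r = 0.0417 m, L = 0.1502 m, θ = 116.1°: d²x/dθ² = +0.025519 m.
a = ω²·d²x/dθ² = (148.1)²·(+0.025519) = +559.73 m/s²;  |a| = 559.73 m/s².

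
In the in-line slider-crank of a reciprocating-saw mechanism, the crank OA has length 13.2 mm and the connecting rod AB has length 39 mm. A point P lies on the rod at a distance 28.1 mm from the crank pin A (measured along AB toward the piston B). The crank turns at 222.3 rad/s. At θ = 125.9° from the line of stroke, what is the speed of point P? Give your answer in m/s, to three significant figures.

2.08

ω = 222.3 rad/s.  Crank-pin speed |V_A| = rω = 2.9344 m/s, perpendicular to OA.
Rod angle: sinφ = −(r/L) sinθ ⇒ φ = -15.912°; ω_rod = −rω cosθ/√(L²−r²sin²θ) = +45.877 rad/s.
V_P = V_A + ω_rod × AP, with AP = 0.0281 m along the rod.
Components: V_Px = −rω sinθ − a·ω_rod·sinφ = -2.0235 m/s;  V_Py = rω cosθ + a·ω_rod·cosφ = -0.48089 m/s.
|V_P| = √(V_Px² + V_Py²) = 2.0799 m/s.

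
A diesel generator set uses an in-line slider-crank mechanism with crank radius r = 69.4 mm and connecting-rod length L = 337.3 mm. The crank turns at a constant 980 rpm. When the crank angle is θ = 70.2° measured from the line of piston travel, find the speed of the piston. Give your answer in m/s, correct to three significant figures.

7.18

ω = 2π·980/60 = 102.6 rad/s
For an in-line slider-crank, x = r cosθ + √(L² − r² sin²θ), so v = −rω sinθ·[1 + r cosθ/√(L² − r² sin²θ)].
With r = 0.0694 m, L = 0.3373 m, θ = 70.2°: √(L² − r² sin²θ) = 0.33092 m.
v = −0.0694·102.6·0.94088·[1 + 0.0694·0.33874/0.33092] = -7.1772 m/s.
|v| = 7.1772 m/s.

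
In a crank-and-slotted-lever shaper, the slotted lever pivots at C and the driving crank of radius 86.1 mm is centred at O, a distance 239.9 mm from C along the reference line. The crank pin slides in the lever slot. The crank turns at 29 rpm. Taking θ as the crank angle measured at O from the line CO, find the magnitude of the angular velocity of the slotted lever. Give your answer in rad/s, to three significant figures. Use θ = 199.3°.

1.41

ω = 3.037 rad/s (from 29 rpm).
Crank pin A relative to C: A = (d + r cosθ, r sinθ); lever angle φ = atan2(r sinθ, d + r cosθ).
Differentiating tanφ: φ̇ = rω(d cosθ + r)/(d² + r² + 2dr cosθ).
d² + r² + 2dr cosθ = |CA|² = 0.0259761 m²;  d cosθ + r = -0.14032 m.
|ω_lever| = |0.0861·3.037·-0.14032| / 0.0259761 = 1.4124 rad/s.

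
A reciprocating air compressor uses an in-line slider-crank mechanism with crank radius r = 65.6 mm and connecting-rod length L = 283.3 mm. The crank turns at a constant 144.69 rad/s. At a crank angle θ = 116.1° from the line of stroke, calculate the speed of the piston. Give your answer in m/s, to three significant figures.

ω = 144.7 rad/s
For an in-line slider-crank, x = r cosθ + √(L² − r² sin²θ), so v = −rω sinθ·[1 + r cosθ/√(L² − r² sin²θ)].
With r = 0.0656 m, L = 0.2833 m, θ = 116.1°: √(L² − r² sin²θ) = 0.27711 m.
v = −0.0656·144.7·0.89803·[1 + 0.0656·-0.43994/0.27711] = -7.636 m/s.
|v| = 7.636 m/s.

7.64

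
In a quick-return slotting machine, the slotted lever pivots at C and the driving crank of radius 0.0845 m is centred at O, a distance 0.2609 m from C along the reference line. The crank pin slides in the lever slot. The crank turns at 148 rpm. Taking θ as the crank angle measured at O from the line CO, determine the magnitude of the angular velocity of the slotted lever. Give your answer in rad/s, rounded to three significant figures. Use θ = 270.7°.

ω = 15.5 rad/s (from 148 rpm).
Crank pin A relative to C: A = (d + r cosθ, r sinθ); lever angle φ = atan2(r sinθ, d + r cosθ).
Differentiating tanφ: φ̇ = rω(d cosθ + r)/(d² + r² + 2dr cosθ).
d² + r² + 2dr cosθ = |CA|² = 0.0757477 m²;  d cosθ + r = +0.087687 m.
|ω_lever| = |0.0845·15.5·+0.087687| / 0.0757477 = 1.5161 rad/s.

1.52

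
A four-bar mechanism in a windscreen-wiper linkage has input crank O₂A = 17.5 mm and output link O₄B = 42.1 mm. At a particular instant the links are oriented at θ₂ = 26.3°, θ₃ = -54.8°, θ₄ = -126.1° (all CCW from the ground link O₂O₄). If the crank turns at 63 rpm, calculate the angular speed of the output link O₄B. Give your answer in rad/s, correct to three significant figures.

2.86

ω₂ = 6.597 rad/s (from 63 rpm).
Differentiating the loop-closure r₂e^{iθ₂}+r₃e^{iθ₃}=r₁+r₄e^{iθ₄} gives r₂ω₂e^{iθ₂}+r₃ω₃e^{iθ₃}=r₄ω₄e^{iθ₄}.
Eliminating the other unknown: ω₄ = r₂ω₂ sin(θ₂−θ₃) / [r₄ sin(θ₄−θ₃)].
Numerator sine = +0.98796; denominator sine = -0.94721.
Result = 0.0175·6.597·(+0.98796) / (0.0421·(-0.94721)) = -2.8603 rad/s; magnitude 2.8603 rad/s.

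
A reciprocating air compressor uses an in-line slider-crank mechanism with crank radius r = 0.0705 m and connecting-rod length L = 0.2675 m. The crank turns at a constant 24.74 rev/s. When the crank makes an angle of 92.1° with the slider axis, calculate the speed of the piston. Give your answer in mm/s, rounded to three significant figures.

ω = 2π·24.7 = 155.4 rad/s
For an in-line slider-crank, x = r cosθ + √(L² − r² sin²θ), so v = −rω sinθ·[1 + r cosθ/√(L² − r² sin²θ)].
With r = 0.0705 m, L = 0.2675 m, θ = 92.1°: √(L² − r² sin²θ) = 0.25806 m.
v = −0.0705·155.4·0.99933·[1 + 0.0705·-0.03664/0.25806] = -10.842 m/s.
|v| = 10.842 m/s = 10842 mm/s.

10800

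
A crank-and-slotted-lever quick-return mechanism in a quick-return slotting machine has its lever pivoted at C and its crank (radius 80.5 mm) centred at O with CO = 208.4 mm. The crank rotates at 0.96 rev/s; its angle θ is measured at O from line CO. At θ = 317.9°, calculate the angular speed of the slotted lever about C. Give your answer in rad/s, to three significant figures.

1.53

ω = 6.032 rad/s (from 0.96 rev/s).
Crank pin A relative to C: A = (d + r cosθ, r sinθ); lever angle φ = atan2(r sinθ, d + r cosθ).
Differentiating tanφ: φ̇ = rω(d cosθ + r)/(d² + r² + 2dr cosθ).
d² + r² + 2dr cosθ = |CA|² = 0.0748059 m²;  d cosθ + r = +0.23513 m.
|ω_lever| = |0.0805·6.032·+0.23513| / 0.0748059 = 1.5262 rad/s.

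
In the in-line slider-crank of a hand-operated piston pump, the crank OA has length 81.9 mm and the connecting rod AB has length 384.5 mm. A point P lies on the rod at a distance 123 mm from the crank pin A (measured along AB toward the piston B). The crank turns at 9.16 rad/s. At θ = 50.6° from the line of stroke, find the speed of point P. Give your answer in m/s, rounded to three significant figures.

0.686

ω = 9.16 rad/s.  Crank-pin speed |V_A| = rω = 0.7502 m/s, perpendicular to OA.
Rod angle: sinφ = −(r/L) sinθ ⇒ φ = -9.474°; ω_rod = −rω cosθ/√(L²−r²sin²θ) = -1.2556 rad/s.
V_P = V_A + ω_rod × AP, with AP = 0.123 m along the rod.
Components: V_Px = −rω sinθ − a·ω_rod·sinφ = -0.60513 m/s;  V_Py = rω cosθ + a·ω_rod·cosφ = +0.32385 m/s.
|V_P| = √(V_Px² + V_Py²) = 0.68634 m/s.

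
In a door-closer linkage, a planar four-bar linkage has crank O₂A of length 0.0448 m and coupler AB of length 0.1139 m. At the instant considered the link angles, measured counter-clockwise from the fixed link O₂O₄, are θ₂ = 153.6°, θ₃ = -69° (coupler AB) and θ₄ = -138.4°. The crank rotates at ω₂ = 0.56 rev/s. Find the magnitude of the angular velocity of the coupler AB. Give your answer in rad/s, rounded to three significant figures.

ω₂ = 3.519 rad/s (from 0.56 rev/s).
Differentiating the loop-closure r₂e^{iθ₂}+r₃e^{iθ₃}=r₁+r₄e^{iθ₄} gives r₂ω₂e^{iθ₂}+r₃ω₃e^{iθ₃}=r₄ω₄e^{iθ₄}.
Eliminating the other unknown: ω₃ = r₂ω₂ sin(θ₄−θ₂) / [r₃ sin(θ₃−θ₄)].
Numerator sine = +0.92718; denominator sine = +0.93606.
Result = 0.0448·3.519·(+0.92718) / (0.1139·(+0.93606)) = +1.3708 rad/s; magnitude 1.3708 rad/s.

1.37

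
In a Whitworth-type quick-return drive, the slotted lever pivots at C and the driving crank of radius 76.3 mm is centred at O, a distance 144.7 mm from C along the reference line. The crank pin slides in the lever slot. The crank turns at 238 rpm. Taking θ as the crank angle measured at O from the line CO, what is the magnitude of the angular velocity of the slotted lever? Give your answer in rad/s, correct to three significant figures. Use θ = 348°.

ω = 24.92 rad/s (from 238 rpm).
Crank pin A relative to C: A = (d + r cosθ, r sinθ); lever angle φ = atan2(r sinθ, d + r cosθ).
Differentiating tanφ: φ̇ = rω(d cosθ + r)/(d² + r² + 2dr cosθ).
d² + r² + 2dr cosθ = |CA|² = 0.0483585 m²;  d cosθ + r = +0.21784 m.
|ω_lever| = |0.0763·24.92·+0.21784| / 0.0483585 = 8.5663 rad/s.

8.57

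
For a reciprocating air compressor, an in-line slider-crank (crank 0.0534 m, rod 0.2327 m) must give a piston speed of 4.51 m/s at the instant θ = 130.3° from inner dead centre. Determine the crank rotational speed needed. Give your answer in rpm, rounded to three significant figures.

For an in-line slider-crank, |v_piston| = rω|sinθ|·[1 + r cosθ/√(L² − r² sin²θ)].
With r = 0.0534 m, L = 0.2327 m, θ = 130.3°: the bracketed kinematic factor |dx/dθ| = 0.034587 m.
ω = v/|dx/dθ| = 4.51/0.034587 = 130.4 rad/s.
N = 60ω/(2π) = 1245.2 rpm.

1250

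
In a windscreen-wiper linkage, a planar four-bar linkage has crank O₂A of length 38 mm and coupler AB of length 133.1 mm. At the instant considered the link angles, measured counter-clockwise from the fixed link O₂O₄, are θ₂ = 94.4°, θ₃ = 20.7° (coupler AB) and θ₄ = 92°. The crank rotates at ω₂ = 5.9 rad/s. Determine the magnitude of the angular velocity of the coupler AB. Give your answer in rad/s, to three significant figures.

ω₂ = 5.9 rad/s
Differentiating the loop-closure r₂e^{iθ₂}+r₃e^{iθ₃}=r₁+r₄e^{iθ₄} gives r₂ω₂e^{iθ₂}+r₃ω₃e^{iθ₃}=r₄ω₄e^{iθ₄}.
Eliminating the other unknown: ω₃ = r₂ω₂ sin(θ₄−θ₂) / [r₃ sin(θ₃−θ₄)].
Numerator sine = -0.04188; denominator sine = -0.94721.
Result = 0.038·5.9·(-0.04188) / (0.1331·(-0.94721)) = +0.074469 rad/s; magnitude 0.074469 rad/s.

0.0745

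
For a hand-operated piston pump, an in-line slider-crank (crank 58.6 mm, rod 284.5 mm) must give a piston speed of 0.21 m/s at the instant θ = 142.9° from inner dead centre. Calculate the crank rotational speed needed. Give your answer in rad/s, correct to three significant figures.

For an in-line slider-crank, |v_piston| = rω|sinθ|·[1 + r cosθ/√(L² − r² sin²θ)].
With r = 0.0586 m, L = 0.2845 m, θ = 142.9°: the bracketed kinematic factor |dx/dθ| = 0.029496 m.
ω = v/|dx/dθ| = 0.21/0.029496 = 7.1197 rad/s.

7.12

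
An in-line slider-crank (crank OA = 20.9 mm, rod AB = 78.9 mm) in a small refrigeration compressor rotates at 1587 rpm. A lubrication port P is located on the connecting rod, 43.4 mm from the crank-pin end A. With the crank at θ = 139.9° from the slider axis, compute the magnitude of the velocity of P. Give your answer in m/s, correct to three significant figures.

2.32

ω = 166.2 rad/s.  Crank-pin speed |V_A| = rω = 3.4734 m/s, perpendicular to OA.
Rod angle: sinφ = −(r/L) sinθ ⇒ φ = -9.824°; ω_rod = −rω cosθ/√(L²−r²sin²θ) = +34.175 rad/s.
V_P = V_A + ω_rod × AP, with AP = 0.0434 m along the rod.
Components: V_Px = −rω sinθ − a·ω_rod·sinφ = -1.9842 m/s;  V_Py = rω cosθ + a·ω_rod·cosφ = -1.1954 m/s.
|V_P| = √(V_Px² + V_Py²) = 2.3165 m/s.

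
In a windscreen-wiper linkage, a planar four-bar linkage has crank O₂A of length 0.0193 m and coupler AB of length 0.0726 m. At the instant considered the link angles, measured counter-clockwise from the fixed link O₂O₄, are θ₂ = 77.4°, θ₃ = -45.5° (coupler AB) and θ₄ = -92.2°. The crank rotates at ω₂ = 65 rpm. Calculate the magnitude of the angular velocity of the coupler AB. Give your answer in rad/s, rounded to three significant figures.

0.449

ω₂ = 6.807 rad/s (from 65 rpm).
Differentiating the loop-closure r₂e^{iθ₂}+r₃e^{iθ₃}=r₁+r₄e^{iθ₄} gives r₂ω₂e^{iθ₂}+r₃ω₃e^{iθ₃}=r₄ω₄e^{iθ₄}.
Eliminating the other unknown: ω₃ = r₂ω₂ sin(θ₄−θ₂) / [r₃ sin(θ₃−θ₄)].
Numerator sine = -0.18052; denominator sine = +0.72777.
Result = 0.0193·6.807·(-0.18052) / (0.0726·(+0.72777)) = -0.44884 rad/s; magnitude 0.44884 rad/s.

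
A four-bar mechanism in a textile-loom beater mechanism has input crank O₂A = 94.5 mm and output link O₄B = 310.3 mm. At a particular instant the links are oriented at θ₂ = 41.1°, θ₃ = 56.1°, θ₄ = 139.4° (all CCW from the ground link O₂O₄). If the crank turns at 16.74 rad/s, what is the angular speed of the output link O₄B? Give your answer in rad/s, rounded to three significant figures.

1.33

ω₂ = 16.74 rad/s
Differentiating the loop-closure r₂e^{iθ₂}+r₃e^{iθ₃}=r₁+r₄e^{iθ₄} gives r₂ω₂e^{iθ₂}+r₃ω₃e^{iθ₃}=r₄ω₄e^{iθ₄}.
Eliminating the other unknown: ω₄ = r₂ω₂ sin(θ₂−θ₃) / [r₄ sin(θ₄−θ₃)].
Numerator sine = -0.25882; denominator sine = +0.99317.
Result = 0.0945·16.74·(-0.25882) / (0.3103·(+0.99317)) = -1.3285 rad/s; magnitude 1.3285 rad/s.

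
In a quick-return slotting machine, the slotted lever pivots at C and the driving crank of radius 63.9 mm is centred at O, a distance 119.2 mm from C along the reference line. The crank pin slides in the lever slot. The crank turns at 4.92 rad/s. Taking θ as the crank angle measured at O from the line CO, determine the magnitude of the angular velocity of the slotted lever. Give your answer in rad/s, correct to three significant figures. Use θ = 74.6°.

1.34

ω = 4.92 rad/s
Crank pin A relative to C: A = (d + r cosθ, r sinθ); lever angle φ = atan2(r sinθ, d + r cosθ).
Differentiating tanφ: φ̇ = rω(d cosθ + r)/(d² + r² + 2dr cosθ).
d² + r² + 2dr cosθ = |CA|² = 0.0223373 m²;  d cosθ + r = +0.095554 m.
|ω_lever| = |0.0639·4.92·+0.095554| / 0.0223373 = 1.3449 rad/s.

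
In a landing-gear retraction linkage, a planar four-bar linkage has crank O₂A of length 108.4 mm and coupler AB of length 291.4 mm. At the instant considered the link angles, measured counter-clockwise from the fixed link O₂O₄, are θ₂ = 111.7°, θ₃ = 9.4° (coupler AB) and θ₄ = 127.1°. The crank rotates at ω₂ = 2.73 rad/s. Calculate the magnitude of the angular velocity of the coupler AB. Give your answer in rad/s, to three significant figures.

ω₂ = 2.73 rad/s
Differentiating the loop-closure r₂e^{iθ₂}+r₃e^{iθ₃}=r₁+r₄e^{iθ₄} gives r₂ω₂e^{iθ₂}+r₃ω₃e^{iθ₃}=r₄ω₄e^{iθ₄}.
Eliminating the other unknown: ω₃ = r₂ω₂ sin(θ₄−θ₂) / [r₃ sin(θ₃−θ₄)].
Numerator sine = +0.26556; denominator sine = -0.88539.
Result = 0.1084·2.73·(+0.26556) / (0.2914·(-0.88539)) = -0.30459 rad/s; magnitude 0.30459 rad/s.

0.305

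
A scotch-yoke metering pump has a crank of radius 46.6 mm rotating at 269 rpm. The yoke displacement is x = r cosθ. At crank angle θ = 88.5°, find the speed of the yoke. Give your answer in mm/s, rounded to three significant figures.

ω = 28.17 rad/s (from 269 rpm).
x = r cosθ ⇒ ẋ = −rω sinθ.
|v| = rω|sinθ| = 0.0466·28.17·|sin 88.5°| = 1.3123 m/s = 1312.3 mm/s.

1310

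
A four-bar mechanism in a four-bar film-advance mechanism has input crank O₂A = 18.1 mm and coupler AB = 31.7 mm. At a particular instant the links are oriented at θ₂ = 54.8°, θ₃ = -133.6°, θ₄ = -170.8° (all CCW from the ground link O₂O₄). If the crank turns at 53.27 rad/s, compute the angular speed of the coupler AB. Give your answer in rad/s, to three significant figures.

ω₂ = 53.27 rad/s
Differentiating the loop-closure r₂e^{iθ₂}+r₃e^{iθ₃}=r₁+r₄e^{iθ₄} gives r₂ω₂e^{iθ₂}+r₃ω₃e^{iθ₃}=r₄ω₄e^{iθ₄}.
Eliminating the other unknown: ω₃ = r₂ω₂ sin(θ₄−θ₂) / [r₃ sin(θ₃−θ₄)].
Numerator sine = +0.71447; denominator sine = +0.60460.
Result = 0.0181·53.27·(+0.71447) / (0.0317·(+0.60460)) = +35.943 rad/s; magnitude 35.943 rad/s.

35.9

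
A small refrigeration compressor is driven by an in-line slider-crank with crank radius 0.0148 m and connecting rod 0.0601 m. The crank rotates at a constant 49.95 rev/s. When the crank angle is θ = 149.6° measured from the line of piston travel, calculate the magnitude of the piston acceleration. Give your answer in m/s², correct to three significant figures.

1080

ω = 2π·50 = 313.8 rad/s
x(θ) = r cosθ + √(L² − r² sin²θ); with ω constant, a = ω²·d²x/dθ².
d²x/dθ² = −r cosθ − r²(cos2θ)/√u − r⁴ sin²2θ/(4u^{3/2}),  u = L² − r² sin²θ = 0.00355592 m².
Substituting r = 0.0148 m, L = 0.0601 m, θ = 149.6°: d²x/dθ² = +0.01093 m.
a = ω²·d²x/dθ² = (313.8)²·(+0.01093) = +1076.6 m/s²;  |a| = 1076.6 m/s².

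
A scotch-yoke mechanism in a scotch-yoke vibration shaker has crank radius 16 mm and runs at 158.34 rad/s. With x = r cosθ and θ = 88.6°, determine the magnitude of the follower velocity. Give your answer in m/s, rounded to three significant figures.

ω = 158.3 rad/s
x = r cosθ ⇒ ẋ = −rω sinθ.
|v| = rω|sinθ| = 0.016·158.3·|sin 88.6°| = 2.5327 m/s.

2.53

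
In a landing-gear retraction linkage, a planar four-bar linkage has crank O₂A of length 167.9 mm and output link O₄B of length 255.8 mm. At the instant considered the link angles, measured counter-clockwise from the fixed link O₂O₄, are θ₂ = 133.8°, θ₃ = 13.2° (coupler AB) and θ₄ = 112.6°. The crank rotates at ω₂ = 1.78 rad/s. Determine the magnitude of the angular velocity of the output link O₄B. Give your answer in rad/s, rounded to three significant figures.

ω₂ = 1.78 rad/s
Differentiating the loop-closure r₂e^{iθ₂}+r₃e^{iθ₃}=r₁+r₄e^{iθ₄} gives r₂ω₂e^{iθ₂}+r₃ω₃e^{iθ₃}=r₄ω₄e^{iθ₄}.
Eliminating the other unknown: ω₄ = r₂ω₂ sin(θ₂−θ₃) / [r₄ sin(θ₄−θ₃)].
Numerator sine = +0.86074; denominator sine = +0.98657.
Result = 0.1679·1.78·(+0.86074) / (0.2558·(+0.98657)) = +1.0193 rad/s; magnitude 1.0193 rad/s.

1.02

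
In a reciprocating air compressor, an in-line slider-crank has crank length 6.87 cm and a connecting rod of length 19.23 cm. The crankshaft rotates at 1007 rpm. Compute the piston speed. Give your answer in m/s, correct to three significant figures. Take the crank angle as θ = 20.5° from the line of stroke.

3.39

ω = 2π·1007/60 = 105.5 rad/s
For an in-line slider-crank, x = r cosθ + √(L² − r² sin²θ), so v = −rω sinθ·[1 + r cosθ/√(L² − r² sin²θ)].
With r = 0.0687 m, L = 0.1923 m, θ = 20.5°: √(L² − r² sin²θ) = 0.19079 m.
v = −0.0687·105.5·0.35021·[1 + 0.0687·0.93667/0.19079] = -3.3928 m/s.
|v| = 3.3928 m/s.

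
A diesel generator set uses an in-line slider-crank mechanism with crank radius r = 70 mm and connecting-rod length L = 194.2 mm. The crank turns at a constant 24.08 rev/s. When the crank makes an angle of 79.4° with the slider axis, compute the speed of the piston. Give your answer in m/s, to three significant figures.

ω = 2π·24.1 = 151.3 rad/s
For an in-line slider-crank, x = r cosθ + √(L² − r² sin²θ), so v = −rω sinθ·[1 + r cosθ/√(L² − r² sin²θ)].
With r = 0.07 m, L = 0.1942 m, θ = 79.4°: √(L² − r² sin²θ) = 0.1816 m.
v = −0.07·151.3·0.98294·[1 + 0.07·0.18395/0.1816] = -11.148 m/s.
|v| = 11.148 m/s.

11.1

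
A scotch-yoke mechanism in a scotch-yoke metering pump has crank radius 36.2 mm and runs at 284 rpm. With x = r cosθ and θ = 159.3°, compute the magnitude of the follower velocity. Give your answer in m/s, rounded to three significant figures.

0.381

ω = 29.74 rad/s (from 284 rpm).
x = r cosθ ⇒ ẋ = −rω sinθ.
|v| = rω|sinθ| = 0.0362·29.74·|sin 159.3°| = 0.38055 m/s.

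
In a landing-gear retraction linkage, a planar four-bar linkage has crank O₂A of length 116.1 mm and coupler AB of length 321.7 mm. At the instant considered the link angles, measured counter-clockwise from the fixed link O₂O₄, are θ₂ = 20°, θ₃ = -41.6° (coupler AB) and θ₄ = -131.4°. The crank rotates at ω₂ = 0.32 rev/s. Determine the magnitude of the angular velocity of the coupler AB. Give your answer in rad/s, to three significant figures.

0.347

ω₂ = 2.011 rad/s (from 0.32 rev/s).
Differentiating the loop-closure r₂e^{iθ₂}+r₃e^{iθ₃}=r₁+r₄e^{iθ₄} gives r₂ω₂e^{iθ₂}+r₃ω₃e^{iθ₃}=r₄ω₄e^{iθ₄}.
Eliminating the other unknown: ω₃ = r₂ω₂ sin(θ₄−θ₂) / [r₃ sin(θ₃−θ₄)].
Numerator sine = -0.47869; denominator sine = +0.99999.
Result = 0.1161·2.011·(-0.47869) / (0.3217·(+0.99999)) = -0.34735 rad/s; magnitude 0.34735 rad/s.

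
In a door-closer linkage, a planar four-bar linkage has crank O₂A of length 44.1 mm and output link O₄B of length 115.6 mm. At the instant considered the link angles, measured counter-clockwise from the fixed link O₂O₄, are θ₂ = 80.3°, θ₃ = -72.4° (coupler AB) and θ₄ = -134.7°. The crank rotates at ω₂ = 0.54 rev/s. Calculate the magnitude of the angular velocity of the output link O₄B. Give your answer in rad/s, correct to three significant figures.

0.671

ω₂ = 3.393 rad/s (from 0.54 rev/s).
Differentiating the loop-closure r₂e^{iθ₂}+r₃e^{iθ₃}=r₁+r₄e^{iθ₄} gives r₂ω₂e^{iθ₂}+r₃ω₃e^{iθ₃}=r₄ω₄e^{iθ₄}.
Eliminating the other unknown: ω₄ = r₂ω₂ sin(θ₂−θ₃) / [r₄ sin(θ₄−θ₃)].
Numerator sine = +0.45865; denominator sine = -0.88539.
Result = 0.0441·3.393·(+0.45865) / (0.1156·(-0.88539)) = -0.6705 rad/s; magnitude 0.6705 rad/s.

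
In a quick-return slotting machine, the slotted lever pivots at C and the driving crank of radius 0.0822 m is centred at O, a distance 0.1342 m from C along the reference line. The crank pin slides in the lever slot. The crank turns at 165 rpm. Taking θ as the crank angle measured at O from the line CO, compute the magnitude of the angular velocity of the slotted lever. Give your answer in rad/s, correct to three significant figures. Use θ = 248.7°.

2.84

ω = 17.28 rad/s (from 165 rpm).
Crank pin A relative to C: A = (d + r cosθ, r sinθ); lever angle φ = atan2(r sinθ, d + r cosθ).
Differentiating tanφ: φ̇ = rω(d cosθ + r)/(d² + r² + 2dr cosθ).
d² + r² + 2dr cosθ = |CA|² = 0.0167523 m²;  d cosθ + r = +0.033452 m.
|ω_lever| = |0.0822·17.28·+0.033452| / 0.0167523 = 2.8361 rad/s.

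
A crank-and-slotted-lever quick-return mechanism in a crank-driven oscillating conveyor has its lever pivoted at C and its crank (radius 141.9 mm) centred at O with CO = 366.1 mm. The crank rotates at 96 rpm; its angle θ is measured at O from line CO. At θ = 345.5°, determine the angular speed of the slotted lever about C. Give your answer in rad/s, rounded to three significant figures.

ω = 10.05 rad/s (from 96 rpm).
Crank pin A relative to C: A = (d + r cosθ, r sinθ); lever angle φ = atan2(r sinθ, d + r cosθ).
Differentiating tanφ: φ̇ = rω(d cosθ + r)/(d² + r² + 2dr cosθ).
d² + r² + 2dr cosθ = |CA|² = 0.254755 m²;  d cosθ + r = +0.49634 m.
|ω_lever| = |0.1419·10.05·+0.49634| / 0.254755 = 2.7793 rad/s.

2.78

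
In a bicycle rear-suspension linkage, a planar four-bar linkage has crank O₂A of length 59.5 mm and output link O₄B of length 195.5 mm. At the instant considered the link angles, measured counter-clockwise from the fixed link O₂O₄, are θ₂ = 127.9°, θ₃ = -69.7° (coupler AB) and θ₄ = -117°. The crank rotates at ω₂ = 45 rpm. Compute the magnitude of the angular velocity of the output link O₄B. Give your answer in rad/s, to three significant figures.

0.590

ω₂ = 4.712 rad/s (from 45 rpm).
Differentiating the loop-closure r₂e^{iθ₂}+r₃e^{iθ₃}=r₁+r₄e^{iθ₄} gives r₂ω₂e^{iθ₂}+r₃ω₃e^{iθ₃}=r₄ω₄e^{iθ₄}.
Eliminating the other unknown: ω₄ = r₂ω₂ sin(θ₂−θ₃) / [r₄ sin(θ₄−θ₃)].
Numerator sine = -0.30237; denominator sine = -0.73491.
Result = 0.0595·4.712·(-0.30237) / (0.1955·(-0.73491)) = +0.59008 rad/s; magnitude 0.59008 rad/s.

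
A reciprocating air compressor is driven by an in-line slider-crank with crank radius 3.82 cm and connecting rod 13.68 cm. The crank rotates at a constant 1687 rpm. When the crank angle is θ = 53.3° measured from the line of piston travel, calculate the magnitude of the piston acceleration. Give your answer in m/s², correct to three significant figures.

621

ω = 2π·1687/60 = 176.7 rad/s
x(θ) = r cosθ + √(L² − r² sin²θ); with ω constant, a = ω²·d²x/dθ².
d²x/dθ² = −r cosθ − r²(cos2θ)/√u − r⁴ sin²2θ/(4u^{3/2}),  u = L² − r² sin²θ = 0.0177762 m².
Substituting r = 0.0382 m, L = 0.1368 m, θ = 53.3°: d²x/dθ² = -0.019909 m.
a = ω²·d²x/dθ² = (176.7)²·(-0.019909) = -621.34 m/s²;  |a| = 621.34 m/s².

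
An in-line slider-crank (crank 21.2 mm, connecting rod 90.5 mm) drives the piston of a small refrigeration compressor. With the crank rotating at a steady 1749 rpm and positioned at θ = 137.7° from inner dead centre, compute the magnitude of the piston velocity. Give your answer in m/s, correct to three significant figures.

2.15

ω = 2π·1749/60 = 183.2 rad/s
For an in-line slider-crank, x = r cosθ + √(L² − r² sin²θ), so v = −rω sinθ·[1 + r cosθ/√(L² − r² sin²θ)].
With r = 0.0212 m, L = 0.0905 m, θ = 137.7°: √(L² − r² sin²θ) = 0.089368 m.
v = −0.0212·183.2·0.67301·[1 + 0.0212·-0.73963/0.089368] = -2.1547 m/s.
|v| = 2.1547 m/s.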